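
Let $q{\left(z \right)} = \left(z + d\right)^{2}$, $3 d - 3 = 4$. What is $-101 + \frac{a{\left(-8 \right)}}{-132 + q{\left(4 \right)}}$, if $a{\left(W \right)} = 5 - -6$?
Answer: $- \frac{83626}{827} \approx -101.12$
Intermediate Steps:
$d = \frac{7}{3}$ ($d = 1 + \frac{1}{3} \cdot 4 = 1 + \frac{4}{3} = \frac{7}{3} \approx 2.3333$)
$a{\left(W \right)} = 11$ ($a{\left(W \right)} = 5 + 6 = 11$)
$q{\left(z \right)} = \left(\frac{7}{3} + z\right)^{2}$ ($q{\left(z \right)} = \left(z + \frac{7}{3}\right)^{2} = \left(\frac{7}{3} + z\right)^{2}$)
$-101 + \frac{a{\left(-8 \right)}}{-132 + q{\left(4 \right)}} = -101 + \frac{11}{-132 + \frac{\left(7 + 3 \cdot 4\right)^{2}}{9}} = -101 + \frac{11}{-132 + \frac{\left(7 + 12\right)^{2}}{9}} = -101 + \frac{11}{-132 + \frac{19^{2}}{9}} = -101 + \frac{11}{-132 + \frac{1}{9} \cdot 361} = -101 + \frac{11}{-132 + \frac{361}{9}} = -101 + \frac{11}{- \frac{827}{9}} = -101 + 11 \left(- \frac{9}{827}\right) = -101 - \frac{99}{827} = - \frac{83626}{827}$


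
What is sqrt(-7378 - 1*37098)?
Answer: 2*I*sqrt(11119) ≈ 210.89*I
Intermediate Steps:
sqrt(-7378 - 1*37098) = sqrt(-7378 - 37098) = sqrt(-44476) = 2*I*sqrt(11119)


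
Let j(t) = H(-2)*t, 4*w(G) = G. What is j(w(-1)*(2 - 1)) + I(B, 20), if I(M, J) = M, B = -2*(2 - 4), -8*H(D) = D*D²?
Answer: 15/4 ≈ 3.7500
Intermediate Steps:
w(G) = G/4
H(D) = -D³/8 (H(D) = -D*D²/8 = -D³/8)
B = 4 (B = -2*(-2) = 4)
j(t) = t (j(t) = (-⅛*(-2)³)*t = (-⅛*(-8))*t = 1*t = t)
j(w(-1)*(2 - 1)) + I(B, 20) = ((¼)*(-1))*(2 - 1) + 4 = -¼*1 + 4 = -¼ + 4 = 15/4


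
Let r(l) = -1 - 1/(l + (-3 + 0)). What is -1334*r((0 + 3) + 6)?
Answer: 4669/3 ≈ 1556.3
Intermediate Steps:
r(l) = -1 - 1/(-3 + l) (r(l) = -1 - 1/(l - 3) = -1 - 1/(-3 + l))
-1334*r((0 + 3) + 6) = -1334*(2 - ((0 + 3) + 6))/(-3 + ((0 + 3) + 6)) = -1334*(2 - (3 + 6))/(-3 + (3 + 6)) = -1334*(2 - 1*9)/(-3 + 9) = -1334*(2 - 9)/6 = -667*(-7)/3 = -1334*(-7/6) = 4669/3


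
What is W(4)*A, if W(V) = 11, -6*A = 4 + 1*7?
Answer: -121/6 ≈ -20.167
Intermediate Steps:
A = -11/6 (A = -(4 + 1*7)/6 = -(4 + 7)/6 = -⅙*11 = -11/6 ≈ -1.8333)
W(4)*A = 11*(-11/6) = -121/6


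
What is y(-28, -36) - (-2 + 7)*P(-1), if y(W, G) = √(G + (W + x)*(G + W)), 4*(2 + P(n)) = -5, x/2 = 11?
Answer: 65/4 + 2*√87 ≈ 34.905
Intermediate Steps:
x = 22 (x = 2*11 = 22)
P(n) = -13/4 (P(n) = -2 + (¼)*(-5) = -2 - 5/4 = -13/4)
y(W, G) = √(G + (22 + W)*(G + W)) (y(W, G) = √(G + (W + 22)*(G + W)) = √(G + (22 + W)*(G + W)))
y(-28, -36) - (-2 + 7)*P(-1) = √((-28)² + 22*(-28) + 23*(-36) - 36*(-28)) - (-2 + 7)*(-13)/4 = √(784 - 616 - 828 + 1008) - 5*(-13)/4 = √348 - 1*(-65/4) = 2*√87 + 65/4 = 65/4 + 2*√87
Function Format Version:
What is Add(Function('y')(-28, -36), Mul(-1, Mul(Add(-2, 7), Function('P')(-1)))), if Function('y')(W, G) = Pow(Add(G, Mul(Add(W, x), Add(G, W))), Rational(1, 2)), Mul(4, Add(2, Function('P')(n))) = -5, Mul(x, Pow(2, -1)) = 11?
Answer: Add(Rational(65, 4), Mul(2, Pow(87, Rational(1, 2)))) ≈ 34.905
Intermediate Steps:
x = 22 (x = Mul(2, 11) = 22)
Function('P')(n) = Rational(-13, 4) (Function('P')(n) = Add(-2, Mul(Rational(1, 4), -5)) = Add(-2, Rational(-5, 4)) = Rational(-13, 4))
Function('y')(W, G) = Pow(Add(G, Mul(Add(22, W), Add(G, W))), Rational(1, 2)) (Function('y')(W, G) = Pow(Add(G, Mul(Add(W, 22), Add(G, W))), Rational(1, 2)) = Pow(Add(G, Mul(Add(22, W), Add(G, W))), Rational(1, 2)))
Add(Function('y')(-28, -36), Mul(-1, Mul(Add(-2, 7), Function('P')(-1)))) = Add(Pow(Add(Pow(-28, 2), Mul(22, -28), Mul(23, -36), Mul(-36, -28)), Rational(1, 2)), Mul(-1, Mul(Add(-2, 7), Rational(-13, 4)))) = Add(Pow(Add(784, -616, -828, 1008), Rational(1, 2)), Mul(-1, Mul(5, Rational(-13, 4)))) = Add(Pow(348, Rational(1, 2)), Mul(-1, Rational(-65, 4))) = Add(Mul(2, Pow(87, Rational(1, 2))), Rational(65, 4)) = Add(Rational(65, 4), Mul(2, Pow(87, Rational(1, 2))))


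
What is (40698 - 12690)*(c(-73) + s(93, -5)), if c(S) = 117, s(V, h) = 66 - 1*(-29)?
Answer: 5937696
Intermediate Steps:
s(V, h) = 95 (s(V, h) = 66 + 29 = 95)
(40698 - 12690)*(c(-73) + s(93, -5)) = (40698 - 12690)*(117 + 95) = 28008*212 = 5937696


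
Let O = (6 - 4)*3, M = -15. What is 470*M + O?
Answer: -7044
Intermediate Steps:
O = 6 (O = 2*3 = 6)
470*M + O = 470*(-15) + 6 = -7050 + 6 = -7044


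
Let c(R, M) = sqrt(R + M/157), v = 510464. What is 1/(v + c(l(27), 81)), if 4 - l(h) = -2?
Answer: 80142848/40910038760449 - sqrt(160611)/40910038760449 ≈ 1.9590e-6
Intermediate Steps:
l(h) = 6 (l(h) = 4 - 1*(-2) = 4 + 2 = 6)
c(R, M) = sqrt(R + M/157) (c(R, M) = sqrt(R + M*(1/157)) = sqrt(R + M/157))
1/(v + c(l(27), 81)) = 1/(510464 + sqrt(157*81 + 24649*6)/157) = 1/(510464 + sqrt(12717 + 147894)/157) = 1/(510464 + sqrt(160611)/157)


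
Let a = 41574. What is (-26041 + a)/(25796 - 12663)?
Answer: 15533/13133 ≈ 1.1827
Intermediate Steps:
(-26041 + a)/(25796 - 12663) = (-26041 + 41574)/(25796 - 12663) = 15533/13133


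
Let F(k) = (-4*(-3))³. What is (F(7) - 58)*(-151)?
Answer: -252170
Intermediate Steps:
F(k) = 1728 (F(k) = 12³ = 1728)
(F(7) - 58)*(-151) = (1728 - 58)*(-151) = 1670*(-151) = -252170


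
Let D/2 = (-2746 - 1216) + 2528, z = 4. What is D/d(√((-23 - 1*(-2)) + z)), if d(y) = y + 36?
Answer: -103248/1313 + 2868*I*√17/1313 ≈ -78.635 + 9.0061*I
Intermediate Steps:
d(y) = 36 + y
D = -2868 (D = 2*((-2746 - 1216) + 2528) = 2*(-3962 + 2528) = 2*(-1434) = -2868)
D/d(√((-23 - 1*(-2)) + z)) = -2868/(36 + √((-23 - 1*(-2)) + 4)) = -2868/(36 + √((-23 + 2) + 4)) = -2868/(36 + √(-21 + 4)) = -2868/(36 + √(-17)) = -2868/(36 + I*√17)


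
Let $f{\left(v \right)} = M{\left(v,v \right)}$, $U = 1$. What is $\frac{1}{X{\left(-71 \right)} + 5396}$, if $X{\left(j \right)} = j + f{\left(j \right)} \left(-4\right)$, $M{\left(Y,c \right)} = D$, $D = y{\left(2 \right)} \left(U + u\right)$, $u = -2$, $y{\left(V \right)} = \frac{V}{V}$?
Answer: $\frac{1}{5329} \approx 0.00018765$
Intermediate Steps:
$y{\left(V \right)} = 1$
$D = -1$ ($D = 1 \left(1 - 2\right) = 1 \left(-1\right) = -1$)
$M{\left(Y,c \right)} = -1$
$f{\left(v \right)} = -1$
$X{\left(j \right)} = 4 + j$ ($X{\left(j \right)} = j - -4 = j + 4 = 4 + j$)
$\frac{1}{X{\left(-71 \right)} + 5396} = \frac{1}{\left(4 - 71\right) + 5396} = \frac{1}{-67 + 5396} = \frac{1}{5329}$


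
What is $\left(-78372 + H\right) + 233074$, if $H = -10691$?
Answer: $144011$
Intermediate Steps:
$\left(-78372 + H\right) + 233074 = \left(-78372 - 10691\right) + 233074 = -89063 + 233074 = 144011$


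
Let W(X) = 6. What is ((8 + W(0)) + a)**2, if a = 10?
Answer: 576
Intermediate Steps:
((8 + W(0)) + a)**2 = ((8 + 6) + 10)**2 = (14 + 10)**2 = 24**2 = 576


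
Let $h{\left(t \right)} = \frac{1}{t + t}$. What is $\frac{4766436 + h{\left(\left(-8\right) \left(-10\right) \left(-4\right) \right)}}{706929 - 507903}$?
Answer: $\frac{3050519039}{127376640} \approx 23.949$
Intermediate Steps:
$h{\left(t \right)} = \frac{1}{2 t}$
$\frac{4766436 + h{\left(\left(-8\right) \left(-10\right) \left(-4\right) \right)}}{706929 - 507903} = \frac{4766436 + \frac{1}{2 \left(-8\right) \left(-10\right) \left(-4\right)}}{706929 - 507903} = \frac{4766436 + \frac{1}{2 \cdot 80 \left(-4\right)}}{199026} = \left(4766436 + \frac{1}{2 \left(-320\right)}\right) \frac{1}{199026} = \left(4766436 + \frac{1}{2} \left(- \frac{1}{320}\right)\right) \frac{1}{199026} = \left(4766436 - \frac{1}{640}\right) \frac{1}{199026} = \frac{3050519039}{640} \cdot \frac{1}{199026} = \frac{3050519039}{127376640}$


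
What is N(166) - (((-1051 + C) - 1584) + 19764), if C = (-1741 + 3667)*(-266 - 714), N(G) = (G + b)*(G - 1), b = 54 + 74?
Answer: 1918861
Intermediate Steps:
b = 128
N(G) = (-1 + G)*(128 + G) (N(G) = (G + 128)*(G - 1) = (128 + G)*(-1 + G) = (-1 + G)*(128 + G))
C = -1887480 (C = 1926*(-980) = -1887480)
N(166) - (((-1051 + C) - 1584) + 19764) = (-128 + 166² + 127*166) - (((-1051 - 1887480) - 1584) + 19764) = (-128 + 27556 + 21082) - ((-1888531 - 1584) + 19764) = 48510 - (-1890115 + 19764) = 48510 - 1*(-1870351) = 48510 + 1870351 = 1918861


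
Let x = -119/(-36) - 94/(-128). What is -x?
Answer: -2327/576 ≈ -4.0399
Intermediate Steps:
x = 2327/576 (x = -119*(-1/36) - 94*(-1/128) = 119/36 + 47/64 = 2327/576 ≈ 4.0399)
-x = -1*2327/576 = -2327/576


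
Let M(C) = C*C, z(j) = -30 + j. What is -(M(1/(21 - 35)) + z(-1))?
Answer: 6075/196 ≈ 30.995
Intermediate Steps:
M(C) = C²
-(M(1/(21 - 35)) + z(-1)) = -((1/(21 - 35))² + (-30 - 1)) = -((1/(-14))² - 31) = -((-1/14)² - 31) = -(1/196 - 31) = -1*(-6075/196) = 6075/196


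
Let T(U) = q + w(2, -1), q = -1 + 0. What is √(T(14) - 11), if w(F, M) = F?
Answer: I*√10 ≈ 3.1623*I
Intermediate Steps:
q = -1
T(U) = 1 (T(U) = -1 + 2 = 1)
√(T(14) - 11) = √(1 - 11) = √(-10) = I*√10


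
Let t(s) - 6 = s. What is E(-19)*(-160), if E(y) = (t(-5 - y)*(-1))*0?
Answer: 0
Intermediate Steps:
t(s) = 6 + s
E(y) = 0 (E(y) = ((6 + (-5 - y))*(-1))*0 = ((1 - y)*(-1))*0 = (-1 + y)*0 = 0)
E(-19)*(-160) = 0*(-160) = 0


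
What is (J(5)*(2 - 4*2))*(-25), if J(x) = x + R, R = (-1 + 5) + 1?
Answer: 1500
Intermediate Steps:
R = 5 (R = 4 + 1 = 5)
J(x) = 5 + x (J(x) = x + 5 = 5 + x)
(J(5)*(2 - 4*2))*(-25) = ((5 + 5)*(2 - 4*2))*(-25) = (10*(2 - 8))*(-25) = (10*(-6))*(-25) = -60*(-25) = 1500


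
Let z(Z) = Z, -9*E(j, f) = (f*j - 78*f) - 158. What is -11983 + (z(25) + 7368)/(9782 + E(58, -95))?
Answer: -1034018431/86296 ≈ -11982.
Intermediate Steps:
E(j, f) = 158/9 + 26*f/3 - f*j/9 (E(j, f) = -((f*j - 78*f) - 158)/9 = -((-78*f + f*j) - 158)/9 = -(-158 - 78*f + f*j)/9 = 158/9 + 26*f/3 - f*j/9)
-11983 + (z(25) + 7368)/(9782 + E(58, -95)) = -11983 + (25 + 7368)/(9782 + (158/9 + (26/3)*(-95) - ⅑*(-95)*58)) = -11983 + 7393/(9782 + (158/9 - 2470/3 + 5510/9)) = -11983 + 7393/(9782 - 1742/9) = -11983 + 7393/(86296/9) = -11983 + 7393*(9/86296) = -11983 + 66537/86296 = -1034018431/86296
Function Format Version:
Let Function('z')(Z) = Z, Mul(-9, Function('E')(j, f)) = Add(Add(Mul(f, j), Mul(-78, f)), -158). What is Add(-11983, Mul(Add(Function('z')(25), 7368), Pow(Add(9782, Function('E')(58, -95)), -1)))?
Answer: Rational(-1034018431, 86296) ≈ -11982.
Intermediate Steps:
Function('E')(j, f) = Add(Rational(158, 9), Mul(Rational(26, 3), f), Mul(Rational(-1, 9), f, j)) (Function('E')(j, f) = Mul(Rational(-1, 9), Add(Add(Mul(f, j), Mul(-78, f)), -158)) = Mul(Rational(-1, 9), Add(Add(Mul(-78, f), Mul(f, j)), -158)) = Mul(Rational(-1, 9), Add(-158, Mul(-78, f), Mul(f, j))) = Add(Rational(158, 9), Mul(Rational(26, 3), f), Mul(Rational(-1, 9), f, j)))
Add(-11983, Mul(Add(Function('z')(25), 7368), Pow(Add(9782, Function('E')(58, -95)), -1))) = Add(-11983, Mul(Add(25, 7368), Pow(Add(9782, Add(Rational(158, 9), Mul(Rational(26, 3), -95), Mul(Rational(-1, 9), -95, 58))), -1))) = Add(-11983, Mul(7393, Pow(Add(9782, Add(Rational(158, 9), Rational(-2470, 3), Rational(5510, 9))), -1))) = Add(-11983, Mul(7393, Pow(Add(9782, Rational(-1742, 9)), -1))) = Add(-11983, Mul(7393, Pow(Rational(86296, 9), -1))) = Add(-11983, Mul(7393, Rational(9, 86296))) = Add(-11983, Rational(66537, 86296)) = Rational(-1034018431, 86296)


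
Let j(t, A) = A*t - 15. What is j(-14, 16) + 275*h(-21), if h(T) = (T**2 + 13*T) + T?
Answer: 40186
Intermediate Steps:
j(t, A) = -15 + A*t
h(T) = T**2 + 14*T
j(-14, 16) + 275*h(-21) = (-15 + 16*(-14)) + 275*(-21*(14 - 21)) = (-15 - 224) + 275*(-21*(-7)) = -239 + 275*147 = -239 + 40425 = 40186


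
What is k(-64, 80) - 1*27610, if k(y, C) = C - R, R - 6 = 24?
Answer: -27560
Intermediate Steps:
R = 30 (R = 6 + 24 = 30)
k(y, C) = -30 + C (k(y, C) = C - 1*30 = C - 30 = -30 + C)
k(-64, 80) - 1*27610 = (-30 + 80) - 1*27610 = 50 - 27610 = -27560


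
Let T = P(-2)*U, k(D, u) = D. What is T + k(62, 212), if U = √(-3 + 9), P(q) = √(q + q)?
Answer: 62 + 2*I*√6 ≈ 62.0 + 4.899*I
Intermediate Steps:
P(q) = √2*√q (P(q) = √(2*q) = √2*√q)
U = √6 ≈ 2.4495
T = 2*I*√6 (T = (√2*√(-2))*√6 = (√2*(I*√2))*√6 = (2*I)*√6 = 2*I*√6 ≈ 4.899*I)
T + k(62, 212) = 2*I*√6 + 62 = 62 + 2*I*√6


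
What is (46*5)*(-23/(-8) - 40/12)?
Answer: -1265/12 ≈ -105.42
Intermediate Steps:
(46*5)*(-23/(-8) - 40/12) = 230*(-23*(-⅛) - 40*1/12) = 230*(23/8 - 10/3) = 230*(-11/24) = -1265/12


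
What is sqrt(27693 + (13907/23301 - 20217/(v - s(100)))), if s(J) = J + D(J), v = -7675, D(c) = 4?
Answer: sqrt(11233931310227852103)/20139831 ≈ 166.42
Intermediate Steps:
s(J) = 4 + J (s(J) = J + 4 = 4 + J)
sqrt(27693 + (13907/23301 - 20217/(v - s(100)))) = sqrt(27693 + (13907/23301 - 20217/(-7675 - (4 + 100)))) = sqrt(27693 + (13907*(1/23301) - 20217/(-7675 - 1*104))) = sqrt(27693 + (13907/23301 - 20217/(-7675 - 104))) = sqrt(27693 + (13907/23301 - 20217/(-7779))) = sqrt(27693 + (13907/23301 - 20217*(-1/7779))) = sqrt(27693 + (13907/23301 + 6739/2593)) = sqrt(27693 + 193086290/60419493) = sqrt(1673390105939/60419493) = sqrt(11233931310227852103)/20139831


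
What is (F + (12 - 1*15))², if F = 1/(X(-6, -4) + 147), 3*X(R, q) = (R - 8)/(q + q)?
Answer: 28100601/3136441 ≈ 8.9594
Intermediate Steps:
X(R, q) = (-8 + R)/(6*q) (X(R, q) = ((R - 8)/(q + q))/3 = ((-8 + R)/((2*q)))/3 = ((-8 + R)*(1/(2*q)))/3 = ((-8 + R)/(2*q))/3 = (-8 + R)/(6*q))
F = 12/1771 (F = 1/((⅙)*(-8 - 6)/(-4) + 147) = 1/((⅙)*(-¼)*(-14) + 147) = 1/(7/12 + 147) = 1/(1771/12) = 12/1771 ≈ 0.0067758)
(F + (12 - 1*15))² = (12/1771 + (12 - 1*15))² = (12/1771 + (12 - 15))² = (12/1771 - 3)² = (-5301/1771)² = 28100601/3136441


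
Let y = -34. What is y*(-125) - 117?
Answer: 4133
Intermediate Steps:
y*(-125) - 117 = -34*(-125) - 117 = 4250 - 117 = 4133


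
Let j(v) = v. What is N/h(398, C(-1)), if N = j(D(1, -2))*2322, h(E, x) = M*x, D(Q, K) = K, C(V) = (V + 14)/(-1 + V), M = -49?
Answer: -9288/637 ≈ -14.581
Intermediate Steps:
C(V) = (14 + V)/(-1 + V)
h(E, x) = -49*x
N = -4644 (N = -2*2322 = -4644)
N/h(398, C(-1)) = -4644*(-(-1 - 1)/(49*(14 - 1))) = -4644/((-49*13/(-2))) = -4644/((-(-49)*13/2)) = -4644/((-49*(-13/2))) = -4644/637/2 = -4644*2/637 = -9288/637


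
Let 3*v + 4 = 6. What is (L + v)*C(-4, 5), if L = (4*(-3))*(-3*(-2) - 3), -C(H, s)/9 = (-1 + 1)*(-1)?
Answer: 0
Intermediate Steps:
v = 2/3 (v = -4/3 + (1/3)*6 = -4/3 + 2 = 2/3 ≈ 0.66667)
C(H, s) = 0 (C(H, s) = -9*(-1 + 1)*(-1) = -0*(-1) = -9*0 = 0)
L = -36 (L = -12*(6 - 3) = -12*3 = -36)
(L + v)*C(-4, 5) = (-36 + 2/3)*0 = -106/3*0 = 0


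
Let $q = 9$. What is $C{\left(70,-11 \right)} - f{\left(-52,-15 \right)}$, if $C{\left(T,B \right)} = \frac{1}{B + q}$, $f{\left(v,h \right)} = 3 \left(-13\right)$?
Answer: $\frac{77}{2} \approx 38.5$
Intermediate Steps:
$f{\left(v,h \right)} = -39$
$C{\left(T,B \right)} = \frac{1}{9 + B}$ ($C{\left(T,B \right)} = \frac{1}{B + 9} = \frac{1}{9 + B}$)
$C{\left(70,-11 \right)} - f{\left(-52,-15 \right)} = \frac{1}{9 - 11} - -39 = \frac{1}{-2} + 39 = - \frac{1}{2} + 39 = \frac{77}{2}$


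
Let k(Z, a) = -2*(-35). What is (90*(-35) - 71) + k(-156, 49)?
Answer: -3151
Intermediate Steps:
k(Z, a) = 70
(90*(-35) - 71) + k(-156, 49) = (90*(-35) - 71) + 70 = (-3150 - 71) + 70 = -3221 + 70 = -3151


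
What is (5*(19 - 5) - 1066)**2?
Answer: 992016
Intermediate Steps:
(5*(19 - 5) - 1066)**2 = (5*14 - 1066)**2 = (70 - 1066)**2 = (-996)**2 = 992016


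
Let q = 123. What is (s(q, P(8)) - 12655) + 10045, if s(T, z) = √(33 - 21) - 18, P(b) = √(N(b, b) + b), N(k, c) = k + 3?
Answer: -2628 + 2*√3 ≈ -2624.5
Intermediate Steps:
N(k, c) = 3 + k
P(b) = √(3 + 2*b) (P(b) = √((3 + b) + b) = √(3 + 2*b))
s(T, z) = -18 + 2*√3 (s(T, z) = √12 - 18 = 2*√3 - 18 = -18 + 2*√3)
(s(q, P(8)) - 12655) + 10045 = ((-18 + 2*√3) - 12655) + 10045 = (-12673 + 2*√3) + 10045 = -2628 + 2*√3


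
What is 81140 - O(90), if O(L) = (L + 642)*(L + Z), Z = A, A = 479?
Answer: -335368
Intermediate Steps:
Z = 479
O(L) = (479 + L)*(642 + L) (O(L) = (L + 642)*(L + 479) = (642 + L)*(479 + L) = (479 + L)*(642 + L))
81140 - O(90) = 81140 - (307518 + 90² + 1121*90) = 81140 - (307518 + 8100 + 100890) = 81140 - 1*416508 = 81140 - 416508 = -335368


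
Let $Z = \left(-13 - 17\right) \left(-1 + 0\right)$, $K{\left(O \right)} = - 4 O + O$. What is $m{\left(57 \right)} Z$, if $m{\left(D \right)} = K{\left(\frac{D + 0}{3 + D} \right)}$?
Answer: $- \frac{171}{2} \approx -85.5$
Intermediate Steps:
$K{\left(O \right)} = - 3 O$
$Z = 30$ ($Z = \left(-30\right) \left(-1\right) = 30$)
$m{\left(D \right)} = - \frac{3 D}{3 + D}$ ($m{\left(D \right)} = - 3 \frac{D + 0}{3 + D} = - 3 \frac{D}{3 + D} = - \frac{3 D}{3 + D}$)
$m{\left(57 \right)} Z = \left(-3\right) 57 \frac{1}{3 + 57} \cdot 30 = \left(-3\right) 57 \cdot \frac{1}{60} \cdot 30 = \left(- \frac{57}{20}\right) 30 = - \frac{171}{2}$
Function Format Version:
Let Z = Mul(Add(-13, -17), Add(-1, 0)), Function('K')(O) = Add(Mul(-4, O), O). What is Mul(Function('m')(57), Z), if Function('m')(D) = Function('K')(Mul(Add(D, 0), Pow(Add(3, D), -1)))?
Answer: Rational(-171, 2) ≈ -85.500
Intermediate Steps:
Function('K')(O) = Mul(-3, O)
Z = 30 (Z = Mul(-30, -1) = 30)
Function('m')(D) = Mul(-3, D, Pow(Add(3, D), -1)) (Function('m')(D) = Mul(-3, Mul(Add(D, 0), Pow(Add(3, D), -1))) = Mul(-3, Mul(D, Pow(Add(3, D), -1))) = Mul(-3, D, Pow(Add(3, D), -1)))
Mul(Function('m')(57), Z) = Mul(Mul(-3, 57, Pow(Add(3, 57), -1)), 30) = Mul(Mul(-3, 57, Pow(60, -1)), 30) = Mul(Mul(-3, 57, Rational(1, 60)), 30) = Mul(Rational(-57, 20), 30) = Rational(-171, 2)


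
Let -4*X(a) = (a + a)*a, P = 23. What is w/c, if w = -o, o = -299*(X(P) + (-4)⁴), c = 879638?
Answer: -5083/1759276 ≈ -0.0028893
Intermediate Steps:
X(a) = -a²/2 (X(a) = -(a + a)*a/4 = -2*a*a/4 = -a²/2)
o = 5083/2 (o = -299*(-½*23² + (-4)⁴) = -299*(-½*529 + 256) = -299*(-529/2 + 256) = -299*(-17/2) = 5083/2 ≈ 2541.5)
w = -5083/2 (w = -1*5083/2 = -5083/2 ≈ -2541.5)
w/c = -5083/2/879638 = -5083/2*1/879638 = -5083/1759276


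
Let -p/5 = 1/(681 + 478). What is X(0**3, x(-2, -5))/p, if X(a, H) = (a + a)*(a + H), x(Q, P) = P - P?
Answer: 0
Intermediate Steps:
x(Q, P) = 0
X(a, H) = 2*a*(H + a) (X(a, H) = (2*a)*(H + a) = 2*a*(H + a))
p = -5/1159 (p = -5/(681 + 478) = -5/1159 ≈ -0.0043141)
X(0**3, x(-2, -5))/p = (2*0**3*(0 + 0**3))/(-5/1159) = (2*0*(0 + 0))*(-1159/5) = (2*0*0)*(-1159/5) = 0*(-1159/5) = 0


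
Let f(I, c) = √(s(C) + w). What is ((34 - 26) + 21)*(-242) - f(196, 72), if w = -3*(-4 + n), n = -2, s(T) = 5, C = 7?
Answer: -7018 - √23 ≈ -7022.8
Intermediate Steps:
w = 18 (w = -3*(-4 - 2) = -3*(-6) = 18)
f(I, c) = √23 (f(I, c) = √(5 + 18) = √23)
((34 - 26) + 21)*(-242) - f(196, 72) = ((34 - 26) + 21)*(-242) - √23 = (8 + 21)*(-242) - √23 = 29*(-242) - √23 = -7018 - √23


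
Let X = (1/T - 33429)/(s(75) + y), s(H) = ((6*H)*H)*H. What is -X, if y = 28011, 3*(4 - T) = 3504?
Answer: 38911357/2978979804 ≈ 0.013062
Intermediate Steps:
T = -1164 (T = 4 - ⅓*3504 = 4 - 1168 = -1164)
s(H) = 6*H³ (s(H) = (6*H²)*H = 6*H³)
X = -38911357/2978979804 (X = (1/(-1164) - 33429)/(6*75³ + 28011) = (-1/1164 - 33429)/(6*421875 + 28011) = -38911357/(1164*(2531250 + 28011)) = -38911357/1164/2559261 = -38911357/1164*1/2559261 = -38911357/2978979804 ≈ -0.013062)
-X = -1*(-38911357/2978979804) = 38911357/2978979804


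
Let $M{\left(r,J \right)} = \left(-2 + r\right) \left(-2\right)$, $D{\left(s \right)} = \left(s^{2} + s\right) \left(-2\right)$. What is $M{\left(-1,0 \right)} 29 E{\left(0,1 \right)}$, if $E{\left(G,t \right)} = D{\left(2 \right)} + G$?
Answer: $-2088$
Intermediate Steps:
$D{\left(s \right)} = - 2 s - 2 s^{2}$ ($D{\left(s \right)} = \left(s + s^{2}\right) \left(-2\right) = - 2 s - 2 s^{2}$)
$E{\left(G,t \right)} = -12 + G$ ($E{\left(G,t \right)} = \left(-2\right) 2 \left(1 + 2\right) + G = \left(-2\right) 2 \cdot 3 + G = -12 + G$)
$M{\left(r,J \right)} = 4 - 2 r$
$M{\left(-1,0 \right)} 29 E{\left(0,1 \right)} = \left(4 - -2\right) 29 \left(-12 + 0\right) = \left(4 + 2\right) 29 \left(-12\right) = 6 \cdot 29 \left(-12\right) = 174 \left(-12\right) = -2088$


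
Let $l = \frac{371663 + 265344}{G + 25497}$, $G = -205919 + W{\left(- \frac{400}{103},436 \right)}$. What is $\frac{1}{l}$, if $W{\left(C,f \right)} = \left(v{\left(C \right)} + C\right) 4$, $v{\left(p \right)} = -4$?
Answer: $- \frac{18586714}{65611721} \approx -0.28328$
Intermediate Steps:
$W{\left(C,f \right)} = -16 + 4 C$ ($W{\left(C,f \right)} = \left(-4 + C\right) 4 = -16 + 4 C$)
$G = - \frac{21212905}{103}$ ($G = -205919 - \left(16 - 4 \left(- \frac{400}{103}\right)\right) = -205919 - \left(16 - 4 \left(\left(-400\right) \frac{1}{103}\right)\right) = -205919 + \left(-16 + 4 \left(- \frac{400}{103}\right)\right) = -205919 - \frac{3248}{103} = - \frac{21212905}{103} \approx -2.0595 \cdot 10^{5}$)
$l = - \frac{65611721}{18586714}$ ($l = \frac{371663 + 265344}{- \frac{21212905}{103} + 25497} = \frac{637007}{- \frac{18586714}{103}} = 637007 \left(- \frac{103}{18586714}\right) = - \frac{65611721}{18586714} \approx -3.53$)
$\frac{1}{l} = \frac{1}{- \frac{65611721}{18586714}} = - \frac{18586714}{65611721}$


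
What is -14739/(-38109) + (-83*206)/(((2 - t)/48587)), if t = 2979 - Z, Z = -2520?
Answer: 10552923908539/69828391 ≈ 1.5113e+5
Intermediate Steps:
t = 5499 (t = 2979 - 1*(-2520) = 2979 + 2520 = 5499)
-14739/(-38109) + (-83*206)/(((2 - t)/48587)) = -14739/(-38109) + (-83*206)/(((2 - 1*5499)/48587)) = -14739*(-1/38109) - 17098*48587/(2 - 5499) = 4913/12703 - 17098/((-5497*1/48587)) = 4913/12703 - 17098/(-5497/48587) = 4913/12703 - 17098*(-48587/5497) = 4913/12703 + 830740526/5497 = 10552923908539/69828391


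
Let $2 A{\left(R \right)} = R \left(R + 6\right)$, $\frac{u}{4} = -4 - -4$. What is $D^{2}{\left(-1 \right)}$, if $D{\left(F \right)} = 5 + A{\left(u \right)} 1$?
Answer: $25$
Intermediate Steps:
$u = 0$ ($u = 4 \left(-4 - -4\right) = 4 \left(-4 + 4\right) = 4 \cdot 0 = 0$)
$A{\left(R \right)} = \frac{R \left(6 + R\right)}{2}$ ($A{\left(R \right)} = \frac{R \left(R + 6\right)}{2} = \frac{R \left(6 + R\right)}{2}$)
$D{\left(F \right)} = 5$ ($D{\left(F \right)} = 5 + \frac{1}{2} \cdot 0 \left(6 + 0\right) 1 = 5 + \frac{1}{2} \cdot 0 \cdot 6 \cdot 1 = 5 + 0 \cdot 1 = 5 + 0 = 5$)
$D^{2}{\left(-1 \right)} = 5^{2} = 25$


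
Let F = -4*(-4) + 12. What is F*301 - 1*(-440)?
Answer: 8868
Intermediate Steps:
F = 28 (F = 16 + 12 = 28)
F*301 - 1*(-440) = 28*301 - 1*(-440) = 8428 + 440 = 8868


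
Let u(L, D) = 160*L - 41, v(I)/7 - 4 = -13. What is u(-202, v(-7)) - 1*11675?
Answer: -44036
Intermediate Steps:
v(I) = -63 (v(I) = 28 + 7*(-13) = 28 - 91 = -63)
u(L, D) = -41 + 160*L
u(-202, v(-7)) - 1*11675 = (-41 + 160*(-202)) - 1*11675 = (-41 - 32320) - 11675 = -32361 - 11675 = -44036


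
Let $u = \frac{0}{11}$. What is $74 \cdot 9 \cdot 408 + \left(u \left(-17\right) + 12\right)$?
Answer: $271740$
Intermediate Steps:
$u = 0$ ($u = 0 \cdot \frac{1}{11} = 0$)
$74 \cdot 9 \cdot 408 + \left(u \left(-17\right) + 12\right) = 74 \cdot 9 \cdot 408 + \left(0 \left(-17\right) + 12\right) = 666 \cdot 408 + \left(0 + 12\right) = 271728 + 12 = 271740$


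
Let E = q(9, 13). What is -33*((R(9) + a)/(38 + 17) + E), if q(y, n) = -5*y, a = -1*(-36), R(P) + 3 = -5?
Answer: 7341/5 ≈ 1468.2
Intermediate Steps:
R(P) = -8 (R(P) = -3 - 5 = -8)
a = 36
E = -45 (E = -5*9 = -45)
-33*((R(9) + a)/(38 + 17) + E) = -33*((-8 + 36)/(38 + 17) - 45) = -33*(28/55 - 45) = -33*(-2447/55) = 7341/5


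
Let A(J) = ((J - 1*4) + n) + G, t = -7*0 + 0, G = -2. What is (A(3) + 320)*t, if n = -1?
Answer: 0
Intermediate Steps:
t = 0 (t = 0 + 0 = 0)
A(J) = -7 + J (A(J) = ((J - 1*4) - 1) - 2 = ((J - 4) - 1) - 2 = ((-4 + J) - 1) - 2 = (-5 + J) - 2 = -7 + J)
(A(3) + 320)*t = ((-7 + 3) + 320)*0 = (-4 + 320)*0 = 316*0 = 0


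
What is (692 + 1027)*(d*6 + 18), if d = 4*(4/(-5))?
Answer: -10314/5 ≈ -2062.8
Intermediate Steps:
d = -16/5 (d = 4*(4*(-⅕)) = 4*(-⅘) = -16/5 ≈ -3.2000)
(692 + 1027)*(d*6 + 18) = (692 + 1027)*(-16/5*6 + 18) = 1719*(-96/5 + 18) = 1719*(-6/5) = -10314/5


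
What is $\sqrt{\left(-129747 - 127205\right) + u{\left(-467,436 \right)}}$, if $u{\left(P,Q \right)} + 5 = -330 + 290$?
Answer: $i \sqrt{256997} \approx 506.95 i$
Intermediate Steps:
$u{\left(P,Q \right)} = -45$ ($u{\left(P,Q \right)} = -5 + \left(-330 + 290\right) = -5 - 40 = -45$)
$\sqrt{\left(-129747 - 127205\right) + u{\left(-467,436 \right)}} = \sqrt{\left(-129747 - 127205\right) - 45} = \sqrt{-256952 - 45} = \sqrt{-256997} = i \sqrt{256997}$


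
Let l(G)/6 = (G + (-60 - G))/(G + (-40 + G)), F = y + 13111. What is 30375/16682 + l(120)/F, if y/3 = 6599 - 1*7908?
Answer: 697334931/383018720 ≈ 1.8206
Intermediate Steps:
y = -3927 (y = 3*(6599 - 1*7908) = 3*(6599 - 7908) = 3*(-1309) = -3927)
F = 9184 (F = -3927 + 13111 = 9184)
l(G) = -360/(-40 + 2*G) (l(G) = 6*((G + (-60 - G))/(G + (-40 + G))) = 6*(-60/(-40 + 2*G)) = -360/(-40 + 2*G))
30375/16682 + l(120)/F = 30375/16682 - 180/(-20 + 120)/9184 = 30375*(1/16682) - 180/100*(1/9184) = 30375/16682 - 180*1/100*(1/9184) = 30375/16682 - 9/5*1/9184 = 30375/16682 - 9/45920 = 697334931/383018720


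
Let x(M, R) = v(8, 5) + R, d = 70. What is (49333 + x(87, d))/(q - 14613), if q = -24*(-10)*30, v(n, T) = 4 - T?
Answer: -49402/7413 ≈ -6.6642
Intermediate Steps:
x(M, R) = -1 + R (x(M, R) = (4 - 1*5) + R = (4 - 5) + R = -1 + R)
q = 7200 (q = 240*30 = 7200)
(49333 + x(87, d))/(q - 14613) = (49333 + (-1 + 70))/(7200 - 14613) = (49333 + 69)/(-7413) = 49402*(-1/7413) = -49402/7413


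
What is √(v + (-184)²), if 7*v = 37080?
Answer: 2*√479626/7 ≈ 197.87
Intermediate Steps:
v = 37080/7 (v = (⅐)*37080 = 37080/7 ≈ 5297.1)
√(v + (-184)²) = √(37080/7 + (-184)²) = √(37080/7 + 33856) = √(274072/7) = 2*√479626/7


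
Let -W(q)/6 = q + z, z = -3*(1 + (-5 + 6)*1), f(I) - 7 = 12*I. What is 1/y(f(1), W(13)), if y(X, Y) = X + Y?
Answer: -1/23 ≈ -0.043478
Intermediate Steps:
f(I) = 7 + 12*I
z = -6 (z = -3*(1 + 1*1) = -3*(1 + 1) = -3*2 = -6)
W(q) = 36 - 6*q (W(q) = -6*(q - 6) = -6*(-6 + q) = 36 - 6*q)
1/y(f(1), W(13)) = 1/((7 + 12*1) + (36 - 6*13)) = 1/((7 + 12) + (36 - 78)) = 1/(19 - 42) = 1/(-23) = -1/23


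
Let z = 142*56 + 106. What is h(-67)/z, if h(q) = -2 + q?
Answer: -23/2686 ≈ -0.0085629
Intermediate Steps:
z = 8058 (z = 7952 + 106 = 8058)
h(-67)/z = (-2 - 67)/8058 = -69*1/8058 = -23/2686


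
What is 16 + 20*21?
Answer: 436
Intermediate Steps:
16 + 20*21 = 16 + 420 = 436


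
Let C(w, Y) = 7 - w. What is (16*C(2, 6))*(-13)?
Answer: -1040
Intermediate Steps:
(16*C(2, 6))*(-13) = (16*(7 - 1*2))*(-13) = (16*(7 - 2))*(-13) = (16*5)*(-13) = 80*(-13) = -1040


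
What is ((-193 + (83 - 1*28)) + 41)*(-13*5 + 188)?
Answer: -11931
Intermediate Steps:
((-193 + (83 - 1*28)) + 41)*(-13*5 + 188) = ((-193 + (83 - 28)) + 41)*(-65 + 188) = ((-193 + 55) + 41)*123 = (-138 + 41)*123 = -97*123 = -11931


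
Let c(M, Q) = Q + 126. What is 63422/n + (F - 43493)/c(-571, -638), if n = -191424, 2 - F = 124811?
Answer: 251441953/765696 ≈ 328.38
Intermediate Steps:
F = -124809 (F = 2 - 1*124811 = 2 - 124811 = -124809)
c(M, Q) = 126 + Q
63422/n + (F - 43493)/c(-571, -638) = 63422/(-191424) + (-124809 - 43493)/(126 - 638) = 63422*(-1/191424) - 168302/(-512) = -31711/95712 - 168302*(-1/512) = -31711/95712 + 84151/256 = 251441953/765696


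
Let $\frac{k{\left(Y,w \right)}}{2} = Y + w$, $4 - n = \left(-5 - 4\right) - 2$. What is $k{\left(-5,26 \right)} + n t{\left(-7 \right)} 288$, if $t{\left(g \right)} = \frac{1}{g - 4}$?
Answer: $- \frac{3858}{11} \approx -350.73$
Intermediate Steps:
$t{\left(g \right)} = \frac{1}{-4 + g}$
$n = 15$ ($n = 4 - \left(\left(-5 - 4\right) - 2\right) = 4 - \left(-9 - 2\right) = 4 - -11 = 4 + 11 = 15$)
$k{\left(Y,w \right)} = 2 Y + 2 w$ ($k{\left(Y,w \right)} = 2 \left(Y + w\right) = 2 Y + 2 w$)
$k{\left(-5,26 \right)} + n t{\left(-7 \right)} 288 = \left(2 \left(-5\right) + 2 \cdot 26\right) + \frac{15}{-4 - 7} \cdot 288 = \left(-10 + 52\right) + \frac{15}{-11} \cdot 288 = 42 + 15 \left(- \frac{1}{11}\right) 288 = 42 - \frac{4320}{11} = - \frac{3858}{11}$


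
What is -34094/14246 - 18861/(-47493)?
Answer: -225088756/112764213 ≈ -1.9961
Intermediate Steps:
-34094/14246 - 18861/(-47493) = -34094*1/14246 - 18861*(-1/47493) = -17047/7123 + 6287/15831 = -225088756/112764213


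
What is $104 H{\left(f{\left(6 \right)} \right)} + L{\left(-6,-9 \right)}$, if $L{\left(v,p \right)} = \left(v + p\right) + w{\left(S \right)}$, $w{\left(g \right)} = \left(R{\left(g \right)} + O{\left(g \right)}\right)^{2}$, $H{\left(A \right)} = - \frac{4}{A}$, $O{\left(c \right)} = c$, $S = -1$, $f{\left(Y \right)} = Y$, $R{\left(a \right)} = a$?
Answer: $- \frac{241}{3} \approx -80.333$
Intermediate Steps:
$w{\left(g \right)} = 4 g^{2}$ ($w{\left(g \right)} = \left(g + g\right)^{2} = \left(2 g\right)^{2} = 4 g^{2}$)
$L{\left(v,p \right)} = 4 + p + v$ ($L{\left(v,p \right)} = \left(v + p\right) + 4 \left(-1\right)^{2} = \left(p + v\right) + 4 \cdot 1 = \left(p + v\right) + 4 = 4 + p + v$)
$104 H{\left(f{\left(6 \right)} \right)} + L{\left(-6,-9 \right)} = 104 \left(- \frac{4}{6}\right) - 11 = 104 \left(\left(-4\right) \frac{1}{6}\right) - 11 = 104 \left(- \frac{2}{3}\right) - 11 = - \frac{208}{3} - 11 = - \frac{241}{3}$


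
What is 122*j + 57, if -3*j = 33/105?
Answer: 4643/105 ≈ 44.219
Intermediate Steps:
j = -11/105 ≈ -0.10476
122*j + 57 = 122*(-11/105) + 57 = -1342/105 + 57 = 4643/105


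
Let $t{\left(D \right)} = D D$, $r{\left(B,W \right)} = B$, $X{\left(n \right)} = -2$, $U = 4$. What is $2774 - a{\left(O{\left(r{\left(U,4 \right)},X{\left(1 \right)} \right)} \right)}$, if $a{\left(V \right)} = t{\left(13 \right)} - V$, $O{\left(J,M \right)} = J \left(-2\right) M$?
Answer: $2621$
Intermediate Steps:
$t{\left(D \right)} = D^{2}$
$O{\left(J,M \right)} = - 2 J M$
$a{\left(V \right)} = 169 - V$ ($a{\left(V \right)} = 13^{2} - V = 169 - V$)
$2774 - a{\left(O{\left(r{\left(U,4 \right)},X{\left(1 \right)} \right)} \right)} = 2774 - \left(169 - \left(-2\right) 4 \left(-2\right)\right) = 2774 - \left(169 - 16\right) = 2774 - 153 = 2621$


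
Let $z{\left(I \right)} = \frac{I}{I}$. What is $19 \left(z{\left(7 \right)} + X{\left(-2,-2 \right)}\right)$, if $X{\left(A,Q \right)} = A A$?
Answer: $95$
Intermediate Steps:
$X{\left(A,Q \right)} = A^{2}$
$z{\left(I \right)} = 1$
$19 \left(z{\left(7 \right)} + X{\left(-2,-2 \right)}\right) = 19 \left(1 + \left(-2\right)^{2}\right) = 19 \left(1 + 4\right) = 19 \cdot 5 = 95$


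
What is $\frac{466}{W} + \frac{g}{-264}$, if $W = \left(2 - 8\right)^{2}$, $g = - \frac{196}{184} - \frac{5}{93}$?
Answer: $\frac{4874713}{376464} \approx 12.949$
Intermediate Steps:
$g = - \frac{4787}{4278}$ ($g = \left(-196\right) \frac{1}{184} - \frac{5}{93} = - \frac{49}{46} - \frac{5}{93} = - \frac{4787}{4278} \approx -1.119$)
$W = 36$ ($W = \left(-6\right)^{2} = 36$)
$\frac{466}{W} + \frac{g}{-264} = \frac{466}{36} - \frac{4787}{4278 \left(-264\right)} = 466 \cdot \frac{1}{36} - - \frac{4787}{1129392} = \frac{233}{18} + \frac{4787}{1129392} = \frac{4874713}{376464}$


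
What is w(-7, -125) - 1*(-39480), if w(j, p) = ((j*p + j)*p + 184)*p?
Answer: 13578980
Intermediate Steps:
w(j, p) = p*(184 + p*(j + j*p)) (w(j, p) = ((j + j*p)*p + 184)*p = (p*(j + j*p) + 184)*p = (184 + p*(j + j*p))*p = p*(184 + p*(j + j*p)))
w(-7, -125) - 1*(-39480) = -125*(184 - 7*(-125) - 7*(-125)²) - 1*(-39480) = -125*(184 + 875 - 7*15625) + 39480 = -125*(184 + 875 - 109375) + 39480 = -125*(-108316) + 39480 = 13539500 + 39480 = 13578980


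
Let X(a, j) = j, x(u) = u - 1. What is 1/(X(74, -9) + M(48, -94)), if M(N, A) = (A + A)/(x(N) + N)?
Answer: -95/1043 ≈ -0.091083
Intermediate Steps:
x(u) = -1 + u
M(N, A) = 2*A/(-1 + 2*N) (M(N, A) = (A + A)/((-1 + N) + N) = (2*A)/(-1 + 2*N) = 2*A/(-1 + 2*N))
1/(X(74, -9) + M(48, -94)) = 1/(-9 + 2*(-94)/(-1 + 2*48)) = 1/(-9 + 2*(-94)/(-1 + 96)) = 1/(-9 + 2*(-94)/95) = 1/(-9 + 2*(-94)*(1/95)) = 1/(-9 - 188/95) = 1/(-1043/95) = -95/1043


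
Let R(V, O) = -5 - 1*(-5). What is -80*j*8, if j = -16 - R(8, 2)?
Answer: 10240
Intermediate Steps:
R(V, O) = 0 (R(V, O) = -5 + 5 = 0)
j = -16 (j = -16 - 1*0 = -16 + 0 = -16)
-80*j*8 = -80*(-16)*8 = 1280*8 = 10240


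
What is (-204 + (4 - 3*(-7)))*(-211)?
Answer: 37769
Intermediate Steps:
(-204 + (4 - 3*(-7)))*(-211) = (-204 + (4 + 21))*(-211) = (-204 + 25)*(-211) = -179*(-211) = 37769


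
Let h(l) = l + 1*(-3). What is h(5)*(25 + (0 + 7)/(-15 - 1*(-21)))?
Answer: 157/3 ≈ 52.333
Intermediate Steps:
h(l) = -3 + l (h(l) = l - 3 = -3 + l)
h(5)*(25 + (0 + 7)/(-15 - 1*(-21))) = (-3 + 5)*(25 + (0 + 7)/(-15 - 1*(-21))) = 2*(25 + 7/(-15 + 21)) = 2*(25 + 7/6) = 2*(157/6) = 157/3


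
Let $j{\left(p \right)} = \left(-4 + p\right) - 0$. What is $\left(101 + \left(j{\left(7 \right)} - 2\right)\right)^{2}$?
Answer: $10404$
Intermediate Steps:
$j{\left(p \right)} = -4 + p$ ($j{\left(p \right)} = \left(-4 + p\right) + 0 = -4 + p$)
$\left(101 + \left(j{\left(7 \right)} - 2\right)\right)^{2} = \left(101 + \left(\left(-4 + 7\right) - 2\right)\right)^{2} = \left(101 + \left(3 - 2\right)\right)^{2} = \left(101 + 1\right)^{2} = 102^{2} = 10404$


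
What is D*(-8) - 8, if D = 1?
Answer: -16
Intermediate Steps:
D*(-8) - 8 = 1*(-8) - 8 = -8 - 8 = -16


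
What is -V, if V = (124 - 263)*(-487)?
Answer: -67693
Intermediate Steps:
V = 67693 (V = -139*(-487) = 67693)
-V = -1*67693 = -67693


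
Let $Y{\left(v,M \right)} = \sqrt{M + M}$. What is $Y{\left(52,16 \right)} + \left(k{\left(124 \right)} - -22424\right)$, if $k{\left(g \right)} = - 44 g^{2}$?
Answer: $-654120 + 4 \sqrt{2} \approx -6.5411 \cdot 10^{5}$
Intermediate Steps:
$Y{\left(v,M \right)} = \sqrt{2} \sqrt{M}$ ($Y{\left(v,M \right)} = \sqrt{2 M} = \sqrt{2} \sqrt{M}$)
$Y{\left(52,16 \right)} + \left(k{\left(124 \right)} - -22424\right) = \sqrt{2} \sqrt{16} - \left(-22424 + 44 \cdot 124^{2}\right) = \sqrt{2} \cdot 4 + \left(\left(-44\right) 15376 + 22424\right) = 4 \sqrt{2} + \left(-676544 + 22424\right) = 4 \sqrt{2} - 654120 = -654120 + 4 \sqrt{2}$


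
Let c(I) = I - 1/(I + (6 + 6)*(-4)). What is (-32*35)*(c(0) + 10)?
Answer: -33670/3 ≈ -11223.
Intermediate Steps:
c(I) = I - 1/(-48 + I) (c(I) = I - 1/(I + 12*(-4)) = I - 1/(I - 48) = I - 1/(-48 + I))
(-32*35)*(c(0) + 10) = (-32*35)*((-1 + 0² - 48*0)/(-48 + 0) + 10) = -1120*((-1 + 0 + 0)/(-48) + 10) = -1120*(-1/48*(-1) + 10) = -1120*(1/48 + 10) = -1120*481/48 = -33670/3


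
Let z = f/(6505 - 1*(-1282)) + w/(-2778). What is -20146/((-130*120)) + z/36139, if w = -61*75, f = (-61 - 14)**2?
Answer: 100963599382039/78176918375400 ≈ 1.2915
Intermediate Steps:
f = 5625 (f = (-75)**2 = 5625)
w = -4575
z = 17083925/7210762 (z = 5625/(6505 - 1*(-1282)) - 4575/(-2778) = 5625/(6505 + 1282) - 4575*(-1/2778) = 5625/7787 + 1525/926 = 17083925/7210762 ≈ 2.3692)
-20146/((-130*120)) + z/36139 = -20146/((-130*120)) + (17083925/7210762)/36139 = -20146/(-15600) + (17083925/7210762)*(1/36139) = -20146*(-1/15600) + 17083925/260589727918 = 10073/7800 + 17083925/260589727918 = 100963599382039/78176918375400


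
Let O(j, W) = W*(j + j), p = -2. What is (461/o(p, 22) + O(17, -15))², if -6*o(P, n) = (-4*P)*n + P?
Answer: 232593001/841 ≈ 2.7657e+5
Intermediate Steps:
O(j, W) = 2*W*j (O(j, W) = W*(2*j) = 2*W*j)
o(P, n) = -P/6 + 2*P*n/3 (o(P, n) = -((-4*P)*n + P)/6 = -(-4*P*n + P)/6 = -(P - 4*P*n)/6 = -P/6 + 2*P*n/3)
(461/o(p, 22) + O(17, -15))² = (461/(((⅙)*(-2)*(-1 + 4*22))) + 2*(-15)*17)² = (461/(((⅙)*(-2)*(-1 + 88))) - 510)² = (461/(((⅙)*(-2)*87)) - 510)² = (461/(-29) - 510)² = (461*(-1/29) - 510)² = (-461/29 - 510)² = (-15251/29)² = 232593001/841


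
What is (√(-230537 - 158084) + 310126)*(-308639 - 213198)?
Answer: -161835221462 - 521837*I*√388621 ≈ -1.6184e+11 - 3.2531e+8*I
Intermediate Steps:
(√(-230537 - 158084) + 310126)*(-308639 - 213198) = (√(-388621) + 310126)*(-521837) = (I*√388621 + 310126)*(-521837) = (310126 + I*√388621)*(-521837) = -161835221462 - 521837*I*√388621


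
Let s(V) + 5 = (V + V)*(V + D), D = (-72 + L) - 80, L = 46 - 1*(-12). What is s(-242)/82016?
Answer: 162619/82016 ≈ 1.9828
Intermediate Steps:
L = 58 (L = 46 + 12 = 58)
D = -94 (D = (-72 + 58) - 80 = -14 - 80 = -94)
s(V) = -5 + 2*V*(-94 + V) (s(V) = -5 + (V + V)*(V - 94) = -5 + (2*V)*(-94 + V) = -5 + 2*V*(-94 + V))
s(-242)/82016 = (-5 - 188*(-242) + 2*(-242)²)/82016 = (-5 + 45496 + 2*58564)*(1/82016) = (-5 + 45496 + 117128)*(1/82016) = 162619*(1/82016) = 162619/82016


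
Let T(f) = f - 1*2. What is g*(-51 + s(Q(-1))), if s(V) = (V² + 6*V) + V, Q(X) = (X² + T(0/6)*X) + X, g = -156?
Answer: 5148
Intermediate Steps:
T(f) = -2 + f (T(f) = f - 2 = -2 + f)
Q(X) = X² - X (Q(X) = (X² + (-2 + 0/6)*X) + X = (X² + (-2 + 0*(⅙))*X) + X = (X² + (-2 + 0)*X) + X = (X² - 2*X) + X = X² - X)
s(V) = V² + 7*V
g*(-51 + s(Q(-1))) = -156*(-51 + (-(-1 - 1))*(7 - (-1 - 1))) = -156*(-51 + (-1*(-2))*(7 - 1*(-2))) = -156*(-51 + 2*(7 + 2)) = -156*(-51 + 2*9) = -156*(-51 + 18) = -156*(-33) = 5148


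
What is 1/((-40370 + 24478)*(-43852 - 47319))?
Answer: 1/1448889532 ≈ 6.9018e-10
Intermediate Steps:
1/((-40370 + 24478)*(-43852 - 47319)) = 1/(-15892*(-91171)) = 1/1448889532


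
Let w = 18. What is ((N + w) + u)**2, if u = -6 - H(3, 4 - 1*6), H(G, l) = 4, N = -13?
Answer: 25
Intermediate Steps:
u = -10 (u = -6 - 1*4 = -6 - 4 = -10)
((N + w) + u)**2 = ((-13 + 18) - 10)**2 = (5 - 10)**2 = (-5)**2 = 25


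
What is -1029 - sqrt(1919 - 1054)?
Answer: -1029 - sqrt(865) ≈ -1058.4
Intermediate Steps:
-1029 - sqrt(1919 - 1054) = -1029 - sqrt(865)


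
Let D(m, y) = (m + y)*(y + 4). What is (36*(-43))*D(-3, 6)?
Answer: -46440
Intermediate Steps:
D(m, y) = (4 + y)*(m + y) (D(m, y) = (m + y)*(4 + y) = (4 + y)*(m + y))
(36*(-43))*D(-3, 6) = (36*(-43))*(6² + 4*(-3) + 4*6 - 3*6) = -1548*(36 - 12 + 24 - 18) = -1548*30 = -46440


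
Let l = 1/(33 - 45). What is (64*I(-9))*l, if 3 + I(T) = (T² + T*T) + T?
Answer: -800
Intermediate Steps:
I(T) = -3 + T + 2*T² (I(T) = -3 + ((T² + T*T) + T) = -3 + ((T² + T²) + T) = -3 + (2*T² + T) = -3 + (T + 2*T²) = -3 + T + 2*T²)
l = -1/12 (l = 1/(-12) = -1/12 ≈ -0.083333)
(64*I(-9))*l = (64*(-3 - 9 + 2*(-9)²))*(-1/12) = (64*(-3 - 9 + 2*81))*(-1/12) = (64*(-3 - 9 + 162))*(-1/12) = (64*150)*(-1/12) = 9600*(-1/12) = -800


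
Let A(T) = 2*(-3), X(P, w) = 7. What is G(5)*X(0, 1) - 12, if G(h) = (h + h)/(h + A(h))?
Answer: -82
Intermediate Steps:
A(T) = -6
G(h) = 2*h/(-6 + h) (G(h) = (h + h)/(h - 6) = (2*h)/(-6 + h) = 2*h/(-6 + h))
G(5)*X(0, 1) - 12 = (2*5/(-6 + 5))*7 - 12 = (2*5/(-1))*7 - 12 = (2*5*(-1))*7 - 12 = -10*7 - 12 = -70 - 12 = -82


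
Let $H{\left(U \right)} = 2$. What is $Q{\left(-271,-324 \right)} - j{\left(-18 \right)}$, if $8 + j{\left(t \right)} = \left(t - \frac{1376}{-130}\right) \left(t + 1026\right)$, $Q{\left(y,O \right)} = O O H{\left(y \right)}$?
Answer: $\frac{14133256}{65} \approx 2.1743 \cdot 10^{5}$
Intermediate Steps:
$Q{\left(y,O \right)} = 2 O^{2}$ ($Q{\left(y,O \right)} = O O 2 = O^{2} \cdot 2 = 2 O^{2}$)
$j{\left(t \right)} = -8 + \left(1026 + t\right) \left(\frac{688}{65} + t\right)$ ($j{\left(t \right)} = -8 + \left(t - \frac{1376}{-130}\right) \left(t + 1026\right) = -8 + \left(t - - \frac{688}{65}\right) \left(1026 + t\right) = -8 + \left(t + \frac{688}{65}\right) \left(1026 + t\right) = -8 + \left(\frac{688}{65} + t\right) \left(1026 + t\right) = -8 + \left(1026 + t\right) \left(\frac{688}{65} + t\right)$)
$Q{\left(-271,-324 \right)} - j{\left(-18 \right)} = 2 \left(-324\right)^{2} - \left(\frac{705368}{65} + \left(-18\right)^{2} + \frac{67378}{65} \left(-18\right)\right) = 2 \cdot 104976 - \left(\frac{705368}{65} + 324 - \frac{1212804}{65}\right) = 209952 - - \frac{486376}{65} = 209952 + \frac{486376}{65} = \frac{14133256}{65}$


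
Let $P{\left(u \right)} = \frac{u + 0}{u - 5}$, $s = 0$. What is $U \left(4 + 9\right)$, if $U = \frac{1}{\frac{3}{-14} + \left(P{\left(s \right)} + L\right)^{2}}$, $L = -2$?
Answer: $\frac{182}{53} \approx 3.434$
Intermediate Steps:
$P{\left(u \right)} = \frac{u}{-5 + u}$
$U = \frac{14}{53}$ ($U = \frac{1}{\frac{3}{-14} + \left(\frac{0}{-5 + 0} - 2\right)^{2}} = \frac{1}{3 \left(- \frac{1}{14}\right) + \left(\frac{0}{-5} - 2\right)^{2}} = \frac{1}{- \frac{3}{14} + \left(0 \left(- \frac{1}{5}\right) - 2\right)^{2}} = \frac{1}{- \frac{3}{14} + \left(0 - 2\right)^{2}} = \frac{1}{- \frac{3}{14} + \left(-2\right)^{2}} = \frac{1}{- \frac{3}{14} + 4} = \frac{1}{\frac{53}{14}} = \frac{14}{53} \approx 0.26415$)
$U \left(4 + 9\right) = \frac{14 \left(4 + 9\right)}{53} = \frac{14}{53} \cdot 13 = \frac{182}{53}$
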